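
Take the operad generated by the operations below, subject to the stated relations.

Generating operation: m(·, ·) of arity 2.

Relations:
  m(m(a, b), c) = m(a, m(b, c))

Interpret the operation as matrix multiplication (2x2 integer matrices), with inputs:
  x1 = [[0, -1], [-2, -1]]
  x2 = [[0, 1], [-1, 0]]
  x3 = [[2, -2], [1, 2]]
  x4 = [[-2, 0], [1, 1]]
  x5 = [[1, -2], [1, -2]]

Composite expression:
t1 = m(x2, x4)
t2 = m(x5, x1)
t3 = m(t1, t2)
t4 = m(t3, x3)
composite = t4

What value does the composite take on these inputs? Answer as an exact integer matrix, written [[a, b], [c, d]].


m(x2, x4) = [[1, 1], [2, 0]]
m(x5, x1) = [[4, 1], [4, 1]]
m(m(x2, x4), m(x5, x1)) = [[8, 2], [8, 2]]
m(m(m(x2, x4), m(x5, x1)), x3) = [[18, -12], [18, -12]]

[[18, -12], [18, -12]]


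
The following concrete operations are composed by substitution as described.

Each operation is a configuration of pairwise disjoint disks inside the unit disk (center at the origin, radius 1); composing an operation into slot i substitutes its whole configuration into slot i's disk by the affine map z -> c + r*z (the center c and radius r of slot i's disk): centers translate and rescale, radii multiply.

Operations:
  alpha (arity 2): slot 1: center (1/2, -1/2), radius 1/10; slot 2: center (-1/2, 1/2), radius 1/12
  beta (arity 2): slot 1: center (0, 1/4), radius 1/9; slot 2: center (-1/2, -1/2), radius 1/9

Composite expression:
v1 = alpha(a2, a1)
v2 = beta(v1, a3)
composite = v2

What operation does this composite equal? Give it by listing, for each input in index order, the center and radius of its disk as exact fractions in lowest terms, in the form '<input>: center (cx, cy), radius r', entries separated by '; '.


Only the slot chain above each a matters under beta; compose those maps.
a2 passes through 2 substitutions, ending at center (1/18, 7/36), radius 1/90
a1 passes through 2 substitutions, ending at center (-1/18, 11/36), radius 1/108
a3 passes through 1 substitution, ending at center (-1/2, -1/2), radius 1/9

a1: center (-1/18, 11/36), radius 1/108; a2: center (1/18, 7/36), radius 1/90; a3: center (-1/2, -1/2), radius 1/9


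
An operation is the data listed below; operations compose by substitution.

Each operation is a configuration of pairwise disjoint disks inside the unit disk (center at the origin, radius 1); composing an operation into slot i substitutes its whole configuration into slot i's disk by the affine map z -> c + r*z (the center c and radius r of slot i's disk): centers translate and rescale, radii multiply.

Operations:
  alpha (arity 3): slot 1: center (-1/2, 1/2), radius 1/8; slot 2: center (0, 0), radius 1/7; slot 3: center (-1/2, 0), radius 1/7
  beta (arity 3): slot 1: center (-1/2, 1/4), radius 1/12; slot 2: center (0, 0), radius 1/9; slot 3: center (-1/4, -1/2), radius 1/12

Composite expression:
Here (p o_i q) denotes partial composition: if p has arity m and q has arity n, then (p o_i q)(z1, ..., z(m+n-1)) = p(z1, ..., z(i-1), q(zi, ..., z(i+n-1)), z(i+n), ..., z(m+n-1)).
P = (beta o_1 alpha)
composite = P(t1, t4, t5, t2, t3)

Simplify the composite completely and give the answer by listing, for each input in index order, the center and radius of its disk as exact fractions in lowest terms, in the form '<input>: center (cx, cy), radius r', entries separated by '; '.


t1: center (-13/24, 7/24), radius 1/96; t2: center (0, 0), radius 1/9; t3: center (-1/4, -1/2), radius 1/12; t4: center (-1/2, 1/4), radius 1/84; t5: center (-13/24, 1/4), radius 1/84


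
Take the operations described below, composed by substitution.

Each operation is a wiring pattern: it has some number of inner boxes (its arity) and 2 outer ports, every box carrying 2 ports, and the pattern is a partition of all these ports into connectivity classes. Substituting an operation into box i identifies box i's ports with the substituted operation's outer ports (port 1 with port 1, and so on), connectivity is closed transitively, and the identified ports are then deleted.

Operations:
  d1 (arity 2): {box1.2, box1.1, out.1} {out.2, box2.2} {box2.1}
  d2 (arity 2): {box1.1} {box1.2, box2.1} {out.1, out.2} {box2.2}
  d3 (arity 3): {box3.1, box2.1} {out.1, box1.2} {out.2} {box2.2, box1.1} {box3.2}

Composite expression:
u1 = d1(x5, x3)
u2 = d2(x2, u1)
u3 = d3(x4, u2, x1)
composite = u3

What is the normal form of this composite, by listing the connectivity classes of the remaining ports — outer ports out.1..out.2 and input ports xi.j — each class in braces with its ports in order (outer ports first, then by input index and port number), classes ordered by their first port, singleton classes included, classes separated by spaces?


Reachability decides: close wires over d3-identified ports.
the subtree at d1 composes to {out.1, x5.1, x5.2} {out.2, x3.2} {x3.1} on (x5, x3); out.j = own outer ports
the subtree at d2 composes to {out.1, out.2} {x2.1} {x2.2, x5.1, x5.2} {x3.1} {x3.2} on (x2, x5, x3); out.j = own outer ports
the subtree at d3 composes to {out.1, x4.2} {out.2} {x1.1, x4.1} {x1.2} {x2.1} {x2.2, x5.1, x5.2} {x3.1} {x3.2} on (x4, x2, x5, x3, x1); out.j = own outer ports

{out.1, x4.2} {out.2} {x1.1, x4.1} {x1.2} {x2.1} {x2.2, x5.1, x5.2} {x3.1} {x3.2}


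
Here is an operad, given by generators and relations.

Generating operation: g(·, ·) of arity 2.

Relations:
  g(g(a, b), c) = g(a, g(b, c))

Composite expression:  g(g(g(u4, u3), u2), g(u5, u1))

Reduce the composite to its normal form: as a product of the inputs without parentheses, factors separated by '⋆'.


u4 ⋆ u3 ⋆ u2 ⋆ u5 ⋆ u1

Key point: g is associative — brackets drop, the u-order remains.
g(u4, u3) spells out as u4 ⋆ u3
g(g(u4, u3), u2) spells out as u4 ⋆ u3 ⋆ u2
g(u5, u1) spells out as u5 ⋆ u1
g(g(g(u4, u3), u2), g(u5, u1)) spells out as u4 ⋆ u3 ⋆ u2 ⋆ u5 ⋆ u1


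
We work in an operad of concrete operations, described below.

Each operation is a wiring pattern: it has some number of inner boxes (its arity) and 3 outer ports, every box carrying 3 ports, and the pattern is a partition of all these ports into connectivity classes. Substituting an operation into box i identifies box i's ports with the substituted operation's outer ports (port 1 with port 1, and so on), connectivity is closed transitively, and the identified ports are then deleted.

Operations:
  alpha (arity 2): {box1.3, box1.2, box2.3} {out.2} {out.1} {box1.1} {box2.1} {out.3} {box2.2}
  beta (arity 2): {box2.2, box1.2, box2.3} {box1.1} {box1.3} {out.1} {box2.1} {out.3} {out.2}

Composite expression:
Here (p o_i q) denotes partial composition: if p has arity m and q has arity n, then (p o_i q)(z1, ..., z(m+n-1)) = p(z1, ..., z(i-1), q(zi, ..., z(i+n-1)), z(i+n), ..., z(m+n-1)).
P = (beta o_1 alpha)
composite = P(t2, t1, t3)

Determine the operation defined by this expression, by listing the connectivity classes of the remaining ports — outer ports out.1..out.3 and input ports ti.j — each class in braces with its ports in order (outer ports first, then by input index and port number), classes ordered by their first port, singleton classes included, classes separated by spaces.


{out.1} {out.2} {out.3} {t1.1} {t1.2} {t1.3, t2.2, t2.3} {t2.1} {t3.1} {t3.2, t3.3}

Two ports join when wires chain via beta-identified ports.
the subtree at alpha composes to {out.1} {out.2} {out.3} {t1.1} {t1.2} {t1.3, t2.2, t2.3} {t2.1} on (t2, t1); out.j = own outer ports
the subtree at beta composes to {out.1} {out.2} {out.3} {t1.1} {t1.2} {t1.3, t2.2, t2.3} {t2.1} {t3.1} {t3.2, t3.3} on (t2, t1, t3); out.j = own outer ports


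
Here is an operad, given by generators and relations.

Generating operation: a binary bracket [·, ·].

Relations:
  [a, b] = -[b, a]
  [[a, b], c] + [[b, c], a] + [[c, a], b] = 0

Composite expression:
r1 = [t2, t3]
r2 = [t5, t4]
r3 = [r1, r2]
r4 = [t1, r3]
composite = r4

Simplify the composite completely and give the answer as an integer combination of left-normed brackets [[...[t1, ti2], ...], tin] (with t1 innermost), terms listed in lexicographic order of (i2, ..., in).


Skip Jacobi rewriting: expand, keep t1-initial words, read off terms.
Composite bracket: [t1, [[t2, t3], [t5, t4]]]
The bracket unfolds into 16 signed words via [a, b] = ab - ba (2^4 = 16).
The t1-initial words carry the normal form:
  the word t1t2t3t4t5 carries sign -1 and contributes -[[[[t1, t2], t3], t4], t5]
  the word t1t2t3t5t4 carries sign +1 and contributes +[[[[t1, t2], t3], t5], t4]
  the word t1t3t2t4t5 carries sign +1 and contributes +[[[[t1, t3], t2], t4], t5]
  the word t1t3t2t5t4 carries sign -1 and contributes -[[[[t1, t3], t2], t5], t4]
  the word t1t4t5t2t3 carries sign +1 and contributes +[[[[t1, t4], t5], t2], t3]
  the word t1t4t5t3t2 carries sign -1 and contributes -[[[[t1, t4], t5], t3], t2]
  the word t1t5t4t2t3 carries sign -1 and contributes -[[[[t1, t5], t4], t2], t3]
  the word t1t5t4t3t2 carries sign +1 and contributes +[[[[t1, t5], t4], t3], t2]

-[[[[t1, t2], t3], t4], t5] + [[[[t1, t2], t3], t5], t4] + [[[[t1, t3], t2], t4], t5] - [[[[t1, t3], t2], t5], t4] + [[[[t1, t4], t5], t2], t3] - [[[[t1, t4], t5], t3], t2] - [[[[t1, t5], t4], t2], t3] + [[[[t1, t5], t4], t3], t2]


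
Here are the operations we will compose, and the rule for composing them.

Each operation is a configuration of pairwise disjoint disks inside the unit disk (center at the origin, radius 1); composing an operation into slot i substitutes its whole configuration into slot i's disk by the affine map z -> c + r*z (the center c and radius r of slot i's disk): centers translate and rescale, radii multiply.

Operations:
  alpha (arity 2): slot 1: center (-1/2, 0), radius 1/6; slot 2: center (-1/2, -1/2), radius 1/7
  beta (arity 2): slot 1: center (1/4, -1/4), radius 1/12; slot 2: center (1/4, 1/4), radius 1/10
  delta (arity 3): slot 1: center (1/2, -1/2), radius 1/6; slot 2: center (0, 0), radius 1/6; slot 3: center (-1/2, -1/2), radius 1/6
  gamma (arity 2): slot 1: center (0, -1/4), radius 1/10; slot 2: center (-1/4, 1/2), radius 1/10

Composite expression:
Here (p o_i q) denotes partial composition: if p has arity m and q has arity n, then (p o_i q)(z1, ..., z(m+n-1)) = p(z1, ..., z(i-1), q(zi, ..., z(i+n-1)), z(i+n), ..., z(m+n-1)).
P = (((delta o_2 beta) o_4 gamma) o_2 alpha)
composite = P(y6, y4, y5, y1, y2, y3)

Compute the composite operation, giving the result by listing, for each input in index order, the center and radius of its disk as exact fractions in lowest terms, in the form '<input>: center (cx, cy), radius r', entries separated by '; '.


y1: center (1/24, 1/24), radius 1/60; y2: center (-1/2, -13/24), radius 1/60; y3: center (-13/24, -5/12), radius 1/60; y4: center (5/144, -1/24), radius 1/432; y5: center (5/144, -7/144), radius 1/504; y6: center (1/2, -1/2), radius 1/6


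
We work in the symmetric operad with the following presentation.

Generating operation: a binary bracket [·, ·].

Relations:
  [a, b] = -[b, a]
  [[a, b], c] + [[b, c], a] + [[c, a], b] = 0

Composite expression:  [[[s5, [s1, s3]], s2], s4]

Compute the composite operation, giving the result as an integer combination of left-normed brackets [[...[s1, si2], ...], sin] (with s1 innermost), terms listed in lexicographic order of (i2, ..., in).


Expand each bracket as ab - ba; the s1-initial words give the coefficients.
Composite bracket: [[[s5, [s1, s3]], s2], s4]
Expanding via [a, b] = ab - ba: 16 signed words (2^4 = 16).
Coefficients come from the s1-initial words:
  s1s3s5s2s4 appears with sign -1, giving the term -[[[[s1, s3], s5], s2], s4]

-[[[[s1, s3], s5], s2], s4]


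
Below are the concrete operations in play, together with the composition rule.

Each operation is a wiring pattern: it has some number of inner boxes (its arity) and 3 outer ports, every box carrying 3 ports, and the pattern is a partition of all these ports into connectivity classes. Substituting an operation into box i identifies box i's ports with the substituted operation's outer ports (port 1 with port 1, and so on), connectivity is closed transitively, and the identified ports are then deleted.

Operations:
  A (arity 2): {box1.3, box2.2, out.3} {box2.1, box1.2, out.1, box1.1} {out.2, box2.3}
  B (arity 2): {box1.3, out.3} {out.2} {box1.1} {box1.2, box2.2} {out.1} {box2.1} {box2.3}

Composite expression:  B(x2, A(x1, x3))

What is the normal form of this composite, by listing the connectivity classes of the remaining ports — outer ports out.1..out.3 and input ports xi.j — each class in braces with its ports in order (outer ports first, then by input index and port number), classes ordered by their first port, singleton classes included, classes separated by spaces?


{out.1} {out.2} {out.3, x2.3} {x1.1, x1.2, x3.1} {x1.3, x3.2} {x2.1} {x2.2, x3.3}

Substituting into B glues patterns; closure does the rest.
stage A: inputs (x1, x3), connectivity {out.1, x1.1, x1.2, x3.1} {out.2, x3.3} {out.3, x1.3, x3.2}, out.j its boundary
stage B: inputs (x2, x1, x3), connectivity {out.1} {out.2} {out.3, x2.3} {x1.1, x1.2, x3.1} {x1.3, x3.2} {x2.1} {x2.2, x3.3}, out.j its boundary


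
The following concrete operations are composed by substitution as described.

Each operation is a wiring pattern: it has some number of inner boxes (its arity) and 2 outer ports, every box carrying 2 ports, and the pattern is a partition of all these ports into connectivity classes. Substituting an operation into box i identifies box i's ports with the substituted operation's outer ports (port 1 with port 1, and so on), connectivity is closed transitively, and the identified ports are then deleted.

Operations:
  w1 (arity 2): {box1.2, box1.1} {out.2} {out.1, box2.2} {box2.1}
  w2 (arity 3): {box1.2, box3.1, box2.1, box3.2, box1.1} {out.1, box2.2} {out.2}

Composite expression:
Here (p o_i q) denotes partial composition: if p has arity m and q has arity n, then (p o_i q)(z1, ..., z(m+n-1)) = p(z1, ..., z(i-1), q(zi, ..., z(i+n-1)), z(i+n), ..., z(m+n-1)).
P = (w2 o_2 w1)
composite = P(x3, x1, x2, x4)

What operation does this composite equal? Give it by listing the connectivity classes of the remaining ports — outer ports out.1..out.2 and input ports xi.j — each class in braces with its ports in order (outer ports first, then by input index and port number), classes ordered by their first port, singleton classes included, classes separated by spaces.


{out.1} {out.2} {x1.1, x1.2} {x2.1} {x2.2, x3.1, x3.2, x4.1, x4.2}

Connectivity passes through glued w2-boundaries; trace each wire chain.
stage w1: inputs (x1, x2), connectivity {out.1, x2.2} {out.2} {x1.1, x1.2} {x2.1}, out.j its boundary
stage w2: inputs (x3, x1, x2, x4), connectivity {out.1} {out.2} {x1.1, x1.2} {x2.1} {x2.2, x3.1, x3.2, x4.1, x4.2}, out.j its boundary


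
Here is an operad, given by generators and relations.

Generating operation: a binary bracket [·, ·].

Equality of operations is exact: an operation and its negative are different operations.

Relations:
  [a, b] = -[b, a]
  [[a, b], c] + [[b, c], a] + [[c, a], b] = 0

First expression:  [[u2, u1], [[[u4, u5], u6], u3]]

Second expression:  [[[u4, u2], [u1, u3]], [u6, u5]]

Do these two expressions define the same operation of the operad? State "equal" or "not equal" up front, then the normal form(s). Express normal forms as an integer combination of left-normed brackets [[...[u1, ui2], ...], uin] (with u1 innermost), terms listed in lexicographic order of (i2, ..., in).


not equal; the first gives [[[[[u1, u2], u3], u4], u5], u6] - [[[[[u1, u2], u3], u5], u4], u6] - [[[[[u1, u2], u3], u6], u4], u5] + [[[[[u1, u2], u3], u6], u5], u4] - [[[[[u1, u2], u4], u5], u6], u3] + [[[[[u1, u2], u5], u4], u6], u3] + [[[[[u1, u2], u6], u4], u5], u3] - [[[[[u1, u2], u6], u5], u4], u3] and the second -[[[[[u1, u3], u2], u4], u5], u6] + [[[[[u1, u3], u2], u4], u6], u5] + [[[[[u1, u3], u4], u2], u5], u6] - [[[[[u1, u3], u4], u2], u6], u5]

The first expression reduces to [[[[[u1, u2], u3], u4], u5], u6] - [[[[[u1, u2], u3], u5], u4], u6] - [[[[[u1, u2], u3], u6], u4], u5] + [[[[[u1, u2], u3], u6], u5], u4] - [[[[[u1, u2], u4], u5], u6], u3] + [[[[[u1, u2], u5], u4], u6], u3] + [[[[[u1, u2], u6], u4], u5], u3] - [[[[[u1, u2], u6], u5], u4], u3]
The second expression reduces to -[[[[[u1, u3], u2], u4], u5], u6] + [[[[[u1, u3], u2], u4], u6], u5] + [[[[[u1, u3], u4], u2], u5], u6] - [[[[[u1, u3], u4], u2], u6], u5]
Distinct normal forms: not equal.


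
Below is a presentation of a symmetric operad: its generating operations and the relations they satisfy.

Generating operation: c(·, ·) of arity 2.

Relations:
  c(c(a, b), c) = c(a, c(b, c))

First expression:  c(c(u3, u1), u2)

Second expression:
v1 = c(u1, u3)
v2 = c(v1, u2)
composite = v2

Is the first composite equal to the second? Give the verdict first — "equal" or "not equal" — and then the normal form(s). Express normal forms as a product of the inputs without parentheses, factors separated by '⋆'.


not equal; first: u3 ⋆ u1 ⋆ u2; second: u1 ⋆ u3 ⋆ u2

The first expression, normalized: u3 ⋆ u1 ⋆ u2
The second expression, normalized: u1 ⋆ u3 ⋆ u2
The normal forms differ: not equal.


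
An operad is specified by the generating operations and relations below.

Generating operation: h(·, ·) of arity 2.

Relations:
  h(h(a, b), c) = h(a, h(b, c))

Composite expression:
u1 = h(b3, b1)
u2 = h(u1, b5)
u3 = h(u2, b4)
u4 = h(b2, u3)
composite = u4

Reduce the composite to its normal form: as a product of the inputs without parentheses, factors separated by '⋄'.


b2 ⋄ b3 ⋄ b1 ⋄ b5 ⋄ b4

Under associativity of h, the answer is the b's in reading order.
h(b3, b1) unparenthesizes to b3 ⋄ b1
h(h(b3, b1), b5) unparenthesizes to b3 ⋄ b1 ⋄ b5
h(h(h(b3, b1), b5), b4) unparenthesizes to b3 ⋄ b1 ⋄ b5 ⋄ b4
h(b2, h(h(h(b3, b1), b5), b4)) unparenthesizes to b2 ⋄ b3 ⋄ b1 ⋄ b5 ⋄ b4


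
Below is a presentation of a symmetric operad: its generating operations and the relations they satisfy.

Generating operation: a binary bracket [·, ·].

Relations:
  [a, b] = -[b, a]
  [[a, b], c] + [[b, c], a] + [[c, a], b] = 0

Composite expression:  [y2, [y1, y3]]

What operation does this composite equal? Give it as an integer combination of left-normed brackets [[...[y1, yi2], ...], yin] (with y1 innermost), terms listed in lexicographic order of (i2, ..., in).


-[[y1, y3], y2]

Antisymmetry and Jacobi reduce to y1-anchored left-normed brackets.
Composite bracket: [y2, [y1, y3]]
Under [a, b] = ab - ba we get 4 signed associative words (2^2 = 4).
Words beginning with y1 determine it all:
  y1y3y2 appears with sign -1, giving the term -[[y1, y3], y2]


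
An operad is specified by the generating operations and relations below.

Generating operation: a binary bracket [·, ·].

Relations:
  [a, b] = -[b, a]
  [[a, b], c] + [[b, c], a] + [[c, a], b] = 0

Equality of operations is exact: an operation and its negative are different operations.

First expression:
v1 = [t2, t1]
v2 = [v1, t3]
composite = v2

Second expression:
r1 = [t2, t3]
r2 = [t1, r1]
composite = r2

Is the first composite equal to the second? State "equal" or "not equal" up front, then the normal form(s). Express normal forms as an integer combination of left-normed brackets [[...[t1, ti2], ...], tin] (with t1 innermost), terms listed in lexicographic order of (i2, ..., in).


Reducing the first expression gives -[[t1, t2], t3]
Reducing the second expression gives [[t1, t2], t3] - [[t1, t3], t2]
The normal forms differ: not equal.

not equal; first: -[[t1, t2], t3]; second: [[t1, t2], t3] - [[t1, t3], t2]


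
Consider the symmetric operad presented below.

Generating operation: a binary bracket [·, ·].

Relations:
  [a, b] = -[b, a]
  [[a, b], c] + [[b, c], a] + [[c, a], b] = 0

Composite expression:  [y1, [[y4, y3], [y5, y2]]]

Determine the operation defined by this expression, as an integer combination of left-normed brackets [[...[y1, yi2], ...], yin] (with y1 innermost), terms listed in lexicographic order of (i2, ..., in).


Left-normed coefficients sit on the y1-initial expansion words.
Composite bracket: [y1, [[y4, y3], [y5, y2]]]
Full expansion: 16 signed words from ab - ba (2^4 = 16).
The y1-initial words carry the normal form:
  the word y1y2y5y3y4 carries sign -1 and contributes -[[[[y1, y2], y5], y3], y4]
  the word y1y2y5y4y3 carries sign +1 and contributes +[[[[y1, y2], y5], y4], y3]
  the word y1y3y4y2y5 carries sign +1 and contributes +[[[[y1, y3], y4], y2], y5]
  the word y1y3y4y5y2 carries sign -1 and contributes -[[[[y1, y3], y4], y5], y2]
  the word y1y4y3y2y5 carries sign -1 and contributes -[[[[y1, y4], y3], y2], y5]
  the word y1y4y3y5y2 carries sign +1 and contributes +[[[[y1, y4], y3], y5], y2]
  the word y1y5y2y3y4 carries sign +1 and contributes +[[[[y1, y5], y2], y3], y4]
  the word y1y5y2y4y3 carries sign -1 and contributes -[[[[y1, y5], y2], y4], y3]

-[[[[y1, y2], y5], y3], y4] + [[[[y1, y2], y5], y4], y3] + [[[[y1, y3], y4], y2], y5] - [[[[y1, y3], y4], y5], y2] - [[[[y1, y4], y3], y2], y5] + [[[[y1, y4], y3], y5], y2] + [[[[y1, y5], y2], y3], y4] - [[[[y1, y5], y2], y4], y3]


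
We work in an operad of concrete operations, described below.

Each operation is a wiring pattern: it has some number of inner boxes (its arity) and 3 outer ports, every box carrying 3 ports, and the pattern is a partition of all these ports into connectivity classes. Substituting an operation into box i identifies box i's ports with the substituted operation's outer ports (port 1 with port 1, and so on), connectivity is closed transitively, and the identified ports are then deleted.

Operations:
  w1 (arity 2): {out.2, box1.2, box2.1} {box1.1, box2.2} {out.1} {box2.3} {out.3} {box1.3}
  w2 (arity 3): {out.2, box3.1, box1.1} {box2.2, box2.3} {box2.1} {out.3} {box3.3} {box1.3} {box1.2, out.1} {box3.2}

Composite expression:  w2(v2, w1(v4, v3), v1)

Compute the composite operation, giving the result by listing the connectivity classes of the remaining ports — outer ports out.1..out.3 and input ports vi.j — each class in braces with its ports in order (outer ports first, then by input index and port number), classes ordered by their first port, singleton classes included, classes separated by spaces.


{out.1, v2.2} {out.2, v1.1, v2.1} {out.3} {v1.2} {v1.3} {v2.3} {v3.1, v4.2} {v3.2, v4.1} {v3.3} {v4.3}

Connectivity passes through glued w2-boundaries; trace each wire chain.
w1 over (v4, v3) gives {out.1} {out.2, v3.1, v4.2} {out.3} {v3.2, v4.1} {v3.3} {v4.3}, out.j being that stage's outer ports
w2 over (v2, v4, v3, v1) gives {out.1, v2.2} {out.2, v1.1, v2.1} {out.3} {v1.2} {v1.3} {v2.3} {v3.1, v4.2} {v3.2, v4.1} {v3.3} {v4.3}, out.j being that stage's outer ports


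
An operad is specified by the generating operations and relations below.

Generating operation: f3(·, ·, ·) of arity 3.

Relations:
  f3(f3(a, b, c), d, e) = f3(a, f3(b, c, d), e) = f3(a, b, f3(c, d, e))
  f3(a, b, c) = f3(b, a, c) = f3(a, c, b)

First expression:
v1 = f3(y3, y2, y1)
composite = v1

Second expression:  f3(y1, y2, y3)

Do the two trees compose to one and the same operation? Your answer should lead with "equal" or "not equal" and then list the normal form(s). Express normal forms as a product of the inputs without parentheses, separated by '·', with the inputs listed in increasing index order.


The first expression reduces to y1 · y2 · y3
The second expression reduces to y1 · y2 · y3
Both agree, so they are equal.

equal — both sides give y1 · y2 · y3


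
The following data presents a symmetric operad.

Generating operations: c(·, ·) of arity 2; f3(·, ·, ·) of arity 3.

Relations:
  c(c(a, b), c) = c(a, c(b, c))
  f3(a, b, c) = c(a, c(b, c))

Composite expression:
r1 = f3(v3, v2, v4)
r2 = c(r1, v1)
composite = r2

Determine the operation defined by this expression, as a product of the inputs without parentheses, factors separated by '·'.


v3 · v2 · v4 · v1

The c-tree's shape is irrelevant; the v-reading-order decides.
f3(v3, v2, v4) collapses to v3 · v2 · v4
c(f3(v3, v2, v4), v1) collapses to v3 · v2 · v4 · v1


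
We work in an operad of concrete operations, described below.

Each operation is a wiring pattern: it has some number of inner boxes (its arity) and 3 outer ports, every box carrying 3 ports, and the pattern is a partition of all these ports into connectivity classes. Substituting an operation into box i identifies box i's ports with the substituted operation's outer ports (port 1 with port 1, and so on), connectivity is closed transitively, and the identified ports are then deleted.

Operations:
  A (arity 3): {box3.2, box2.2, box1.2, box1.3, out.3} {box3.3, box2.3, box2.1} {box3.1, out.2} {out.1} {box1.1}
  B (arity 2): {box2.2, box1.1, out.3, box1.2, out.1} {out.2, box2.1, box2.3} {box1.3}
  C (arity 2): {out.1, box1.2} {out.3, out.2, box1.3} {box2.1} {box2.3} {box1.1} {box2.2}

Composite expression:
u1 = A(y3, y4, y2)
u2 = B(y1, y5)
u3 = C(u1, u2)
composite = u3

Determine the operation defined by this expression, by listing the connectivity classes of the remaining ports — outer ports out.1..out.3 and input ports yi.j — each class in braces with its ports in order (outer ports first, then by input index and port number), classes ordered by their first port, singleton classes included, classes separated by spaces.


{out.1, y2.1} {out.2, out.3, y2.2, y3.2, y3.3, y4.2} {y1.1, y1.2, y5.2} {y1.3} {y2.3, y4.1, y4.3} {y3.1} {y5.1, y5.3}

Reachability decides: close wires over C-identified ports.
composing A on (y3, y4, y2), with out.j its own outer ports: {out.1} {out.2, y2.1} {out.3, y2.2, y3.2, y3.3, y4.2} {y2.3, y4.1, y4.3} {y3.1}
composing B on (y1, y5), with out.j its own outer ports: {out.1, out.3, y1.1, y1.2, y5.2} {out.2, y5.1, y5.3} {y1.3}
composing C on (y3, y4, y2, y1, y5), with out.j its own outer ports: {out.1, y2.1} {out.2, out.3, y2.2, y3.2, y3.3, y4.2} {y1.1, y1.2, y5.2} {y1.3} {y2.3, y4.1, y4.3} {y3.1} {y5.1, y5.3}


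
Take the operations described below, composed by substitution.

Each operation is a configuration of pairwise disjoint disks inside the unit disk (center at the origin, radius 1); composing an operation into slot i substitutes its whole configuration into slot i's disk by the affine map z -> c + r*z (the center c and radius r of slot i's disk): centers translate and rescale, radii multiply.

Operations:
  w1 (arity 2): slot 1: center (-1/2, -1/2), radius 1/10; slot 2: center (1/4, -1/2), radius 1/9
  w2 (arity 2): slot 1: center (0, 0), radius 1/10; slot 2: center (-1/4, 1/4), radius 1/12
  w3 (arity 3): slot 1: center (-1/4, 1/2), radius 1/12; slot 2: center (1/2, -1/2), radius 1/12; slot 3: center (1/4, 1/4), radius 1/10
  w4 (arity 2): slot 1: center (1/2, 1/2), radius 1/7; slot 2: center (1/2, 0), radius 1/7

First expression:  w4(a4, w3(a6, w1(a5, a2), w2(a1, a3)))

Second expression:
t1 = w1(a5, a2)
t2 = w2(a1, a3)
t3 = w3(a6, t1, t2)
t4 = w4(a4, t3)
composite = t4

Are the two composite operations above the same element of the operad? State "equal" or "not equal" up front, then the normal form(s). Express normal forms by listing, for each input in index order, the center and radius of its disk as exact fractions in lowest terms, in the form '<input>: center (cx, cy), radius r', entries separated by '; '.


The first expression reduces to a1: center (15/28, 1/28), radius 1/700; a2: center (193/336, -13/168), radius 1/756; a3: center (149/280, 11/280), radius 1/840; a4: center (1/2, 1/2), radius 1/7; a5: center (95/168, -13/168), radius 1/840; a6: center (13/28, 1/14), radius 1/84
The second expression reduces to a1: center (15/28, 1/28), radius 1/700; a2: center (193/336, -13/168), radius 1/756; a3: center (149/280, 11/280), radius 1/840; a4: center (1/2, 1/2), radius 1/7; a5: center (95/168, -13/168), radius 1/840; a6: center (13/28, 1/14), radius 1/84
One common form — equal.

equal — both sides give a1: center (15/28, 1/28), radius 1/700; a2: center (193/336, -13/168), radius 1/756; a3: center (149/280, 11/280), radius 1/840; a4: center (1/2, 1/2), radius 1/7; a5: center (95/168, -13/168), radius 1/840; a6: center (13/28, 1/14), radius 1/84


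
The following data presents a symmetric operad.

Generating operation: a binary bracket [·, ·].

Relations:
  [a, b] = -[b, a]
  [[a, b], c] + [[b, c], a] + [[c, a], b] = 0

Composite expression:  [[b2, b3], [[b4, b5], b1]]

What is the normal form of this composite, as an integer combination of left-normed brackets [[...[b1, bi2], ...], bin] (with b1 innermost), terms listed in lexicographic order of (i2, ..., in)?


[[[[b1, b4], b5], b2], b3] - [[[[b1, b4], b5], b3], b2] - [[[[b1, b5], b4], b2], b3] + [[[[b1, b5], b4], b3], b2]

Expand each bracket as ab - ba; the b1-initial words give the coefficients.
Composite bracket: [[b2, b3], [[b4, b5], b1]]
The bracket unfolds into 16 signed words via [a, b] = ab - ba (2^4 = 16).
Keep just the words that open with b1:
  b1b4b5b2b3 (sign +1) contributes +[[[[b1, b4], b5], b2], b3]
  b1b4b5b3b2 (sign -1) contributes -[[[[b1, b4], b5], b3], b2]
  b1b5b4b2b3 (sign -1) contributes -[[[[b1, b5], b4], b2], b3]
  b1b5b4b3b2 (sign +1) contributes +[[[[b1, b5], b4], b3], b2]


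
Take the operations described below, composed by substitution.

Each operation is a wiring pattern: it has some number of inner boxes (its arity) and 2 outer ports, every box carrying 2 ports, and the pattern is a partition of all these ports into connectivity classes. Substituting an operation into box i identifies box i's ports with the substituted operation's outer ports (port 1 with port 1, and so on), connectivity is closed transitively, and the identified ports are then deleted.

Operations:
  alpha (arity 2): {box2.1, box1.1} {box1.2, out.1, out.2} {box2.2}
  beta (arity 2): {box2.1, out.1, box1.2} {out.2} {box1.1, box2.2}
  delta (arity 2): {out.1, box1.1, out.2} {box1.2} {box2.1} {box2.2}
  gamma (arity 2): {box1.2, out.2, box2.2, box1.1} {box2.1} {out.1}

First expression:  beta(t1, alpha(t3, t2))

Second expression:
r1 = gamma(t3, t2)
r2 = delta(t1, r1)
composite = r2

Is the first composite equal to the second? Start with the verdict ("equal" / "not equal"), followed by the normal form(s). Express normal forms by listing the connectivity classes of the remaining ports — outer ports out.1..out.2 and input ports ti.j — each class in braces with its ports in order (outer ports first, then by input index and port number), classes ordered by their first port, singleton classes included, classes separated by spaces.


The first expression, normalized: {out.1, t1.1, t1.2, t3.2} {out.2} {t2.1, t3.1} {t2.2}
The second expression, normalized: {out.1, out.2, t1.1} {t1.2} {t2.1} {t2.2, t3.1, t3.2}
The forms do not match — not equal.

not equal; first: {out.1, t1.1, t1.2, t3.2} {out.2} {t2.1, t3.1} {t2.2}; second: {out.1, out.2, t1.1} {t1.2} {t2.1} {t2.2, t3.1, t3.2}


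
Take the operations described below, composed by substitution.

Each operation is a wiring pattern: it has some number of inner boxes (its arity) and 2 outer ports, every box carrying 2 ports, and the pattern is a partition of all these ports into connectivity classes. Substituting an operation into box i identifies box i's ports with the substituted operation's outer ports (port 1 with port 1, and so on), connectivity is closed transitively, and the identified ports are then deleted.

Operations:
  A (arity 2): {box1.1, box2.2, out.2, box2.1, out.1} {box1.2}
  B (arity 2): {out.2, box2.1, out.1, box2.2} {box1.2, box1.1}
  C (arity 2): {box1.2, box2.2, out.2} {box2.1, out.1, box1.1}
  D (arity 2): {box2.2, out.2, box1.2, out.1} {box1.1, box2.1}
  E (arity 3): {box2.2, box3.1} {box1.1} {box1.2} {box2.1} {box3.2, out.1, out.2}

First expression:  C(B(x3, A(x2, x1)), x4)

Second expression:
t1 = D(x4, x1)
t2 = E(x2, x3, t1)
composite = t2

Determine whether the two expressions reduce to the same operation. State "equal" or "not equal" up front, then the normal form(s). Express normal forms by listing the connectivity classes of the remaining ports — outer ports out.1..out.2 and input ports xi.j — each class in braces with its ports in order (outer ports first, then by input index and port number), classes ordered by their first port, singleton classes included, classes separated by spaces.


not equal; first: {out.1, out.2, x1.1, x1.2, x2.1, x4.1, x4.2} {x2.2} {x3.1, x3.2}; second: {out.1, out.2, x1.2, x3.2, x4.2} {x1.1, x4.1} {x2.1} {x2.2} {x3.1}


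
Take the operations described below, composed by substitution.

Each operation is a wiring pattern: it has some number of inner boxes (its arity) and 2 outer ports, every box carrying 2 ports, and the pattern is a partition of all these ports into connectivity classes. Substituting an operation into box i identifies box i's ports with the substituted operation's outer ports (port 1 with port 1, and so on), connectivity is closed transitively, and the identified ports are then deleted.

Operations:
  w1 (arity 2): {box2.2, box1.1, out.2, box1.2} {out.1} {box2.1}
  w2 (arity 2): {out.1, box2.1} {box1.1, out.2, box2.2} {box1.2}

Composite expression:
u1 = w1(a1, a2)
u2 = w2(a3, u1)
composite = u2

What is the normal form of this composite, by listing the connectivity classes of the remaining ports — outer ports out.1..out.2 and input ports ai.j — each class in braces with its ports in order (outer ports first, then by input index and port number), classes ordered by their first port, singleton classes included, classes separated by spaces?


Reachability decides: close wires over w2-identified ports.
the subtree at w1 composes to {out.1} {out.2, a1.1, a1.2, a2.2} {a2.1} on (a1, a2); out.j = own outer ports
the subtree at w2 composes to {out.1} {out.2, a1.1, a1.2, a2.2, a3.1} {a2.1} {a3.2} on (a3, a1, a2); out.j = own outer ports

{out.1} {out.2, a1.1, a1.2, a2.2, a3.1} {a2.1} {a3.2}


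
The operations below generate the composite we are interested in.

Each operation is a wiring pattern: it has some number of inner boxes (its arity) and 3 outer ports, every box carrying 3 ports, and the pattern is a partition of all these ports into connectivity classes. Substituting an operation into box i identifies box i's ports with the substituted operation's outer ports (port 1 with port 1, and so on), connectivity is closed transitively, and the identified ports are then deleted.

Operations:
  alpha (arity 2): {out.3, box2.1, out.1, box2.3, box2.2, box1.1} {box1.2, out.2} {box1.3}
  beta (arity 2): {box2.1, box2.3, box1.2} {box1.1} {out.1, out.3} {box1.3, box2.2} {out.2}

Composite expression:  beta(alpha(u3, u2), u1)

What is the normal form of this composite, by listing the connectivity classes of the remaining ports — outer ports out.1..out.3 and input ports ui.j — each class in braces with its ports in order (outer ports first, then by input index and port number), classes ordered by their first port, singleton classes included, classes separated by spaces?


Substituting into beta glues patterns; closure does the rest.
alpha over (u3, u2) gives {out.1, out.3, u2.1, u2.2, u2.3, u3.1} {out.2, u3.2} {u3.3}, out.j being that stage's outer ports
beta over (u3, u2, u1) gives {out.1, out.3} {out.2} {u1.1, u1.3, u3.2} {u1.2, u2.1, u2.2, u2.3, u3.1} {u3.3}, out.j being that stage's outer ports

{out.1, out.3} {out.2} {u1.1, u1.3, u3.2} {u1.2, u2.1, u2.2, u2.3, u3.1} {u3.3}


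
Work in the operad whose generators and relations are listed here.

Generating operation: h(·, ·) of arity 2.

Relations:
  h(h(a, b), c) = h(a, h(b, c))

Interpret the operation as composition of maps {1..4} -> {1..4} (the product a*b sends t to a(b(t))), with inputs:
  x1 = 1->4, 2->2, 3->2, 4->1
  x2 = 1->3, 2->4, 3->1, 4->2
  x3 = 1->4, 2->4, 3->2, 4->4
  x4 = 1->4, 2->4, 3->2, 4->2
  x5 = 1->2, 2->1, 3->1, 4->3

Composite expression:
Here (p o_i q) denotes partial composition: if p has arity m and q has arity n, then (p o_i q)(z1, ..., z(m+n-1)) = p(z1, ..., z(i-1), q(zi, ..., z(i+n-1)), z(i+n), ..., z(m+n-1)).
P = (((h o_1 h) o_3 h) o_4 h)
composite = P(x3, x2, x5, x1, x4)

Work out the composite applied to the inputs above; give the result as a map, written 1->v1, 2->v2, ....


1->4, 2->4, 3->2, 4->2

h(x3, x2) = 1->2, 2->4, 3->4, 4->4
h(x1, x4) = 1->1, 2->1, 3->2, 4->2
h(x5, h(x1, x4)) = 1->2, 2->2, 3->1, 4->1
h(h(x3, x2), h(x5, h(x1, x4))) = 1->4, 2->4, 3->2, 4->2


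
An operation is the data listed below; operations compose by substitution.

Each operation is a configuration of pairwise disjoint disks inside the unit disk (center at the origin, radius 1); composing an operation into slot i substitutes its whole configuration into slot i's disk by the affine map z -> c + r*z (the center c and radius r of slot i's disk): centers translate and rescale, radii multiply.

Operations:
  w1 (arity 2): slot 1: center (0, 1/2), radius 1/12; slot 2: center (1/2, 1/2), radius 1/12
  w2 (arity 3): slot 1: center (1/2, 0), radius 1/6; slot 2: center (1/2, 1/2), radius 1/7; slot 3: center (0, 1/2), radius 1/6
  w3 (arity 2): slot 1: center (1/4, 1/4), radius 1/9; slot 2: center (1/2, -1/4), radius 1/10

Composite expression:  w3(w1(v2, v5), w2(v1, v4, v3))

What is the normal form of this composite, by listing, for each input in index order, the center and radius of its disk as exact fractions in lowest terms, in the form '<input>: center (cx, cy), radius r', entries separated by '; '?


v1: center (11/20, -1/4), radius 1/60; v2: center (1/4, 11/36), radius 1/108; v3: center (1/2, -1/5), radius 1/60; v4: center (11/20, -1/5), radius 1/70; v5: center (11/36, 11/36), radius 1/108

Only the slot chain above each v matters under w3; compose those maps.
v2: after 2 affine steps, its disk has center (1/4, 11/36), radius 1/108
v5: after 2 affine steps, its disk has center (11/36, 11/36), radius 1/108
v1: after 2 affine steps, its disk has center (11/20, -1/4), radius 1/60
v4: after 2 affine steps, its disk has center (11/20, -1/5), radius 1/70
v3: after 2 affine steps, its disk has center (1/2, -1/5), radius 1/60


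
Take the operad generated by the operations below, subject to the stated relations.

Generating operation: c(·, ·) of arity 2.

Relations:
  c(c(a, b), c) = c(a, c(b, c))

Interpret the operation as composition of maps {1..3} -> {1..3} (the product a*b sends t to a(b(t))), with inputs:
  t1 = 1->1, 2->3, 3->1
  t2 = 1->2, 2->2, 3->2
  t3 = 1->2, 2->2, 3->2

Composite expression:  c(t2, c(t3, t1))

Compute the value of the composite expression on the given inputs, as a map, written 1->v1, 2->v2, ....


1->2, 2->2, 3->2

c(t3, t1) = 1->2, 2->2, 3->2
c(t2, c(t3, t1)) = 1->2, 2->2, 3->2


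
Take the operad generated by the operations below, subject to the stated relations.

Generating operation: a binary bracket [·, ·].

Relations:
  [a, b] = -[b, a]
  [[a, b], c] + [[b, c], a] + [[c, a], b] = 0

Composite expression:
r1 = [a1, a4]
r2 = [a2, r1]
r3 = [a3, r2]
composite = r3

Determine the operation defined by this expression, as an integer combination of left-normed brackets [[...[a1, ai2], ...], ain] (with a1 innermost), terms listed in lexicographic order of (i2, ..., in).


[[[a1, a4], a2], a3]

Antisymmetry and Jacobi reduce to a1-anchored left-normed brackets.
Composite bracket: [a3, [a2, [a1, a4]]]
Expanding via [a, b] = ab - ba: 8 signed words (2^3 = 8).
Words beginning with a1 determine it all:
  sign of a1a4a2a3 is +1, so it contributes +[[[a1, a4], a2], a3]


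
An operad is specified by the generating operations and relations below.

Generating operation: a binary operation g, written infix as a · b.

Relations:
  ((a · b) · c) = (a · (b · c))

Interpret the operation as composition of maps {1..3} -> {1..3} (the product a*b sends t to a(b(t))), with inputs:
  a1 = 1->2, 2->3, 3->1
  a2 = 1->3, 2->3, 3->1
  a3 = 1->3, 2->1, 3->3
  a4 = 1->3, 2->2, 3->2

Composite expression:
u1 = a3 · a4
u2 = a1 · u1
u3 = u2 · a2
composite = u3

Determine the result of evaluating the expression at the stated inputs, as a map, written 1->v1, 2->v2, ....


1->2, 2->2, 3->1

(a3 · a4) = 1->3, 2->1, 3->1
(a1 · (a3 · a4)) = 1->1, 2->2, 3->2
((a1 · (a3 · a4)) · a2) = 1->2, 2->2, 3->1


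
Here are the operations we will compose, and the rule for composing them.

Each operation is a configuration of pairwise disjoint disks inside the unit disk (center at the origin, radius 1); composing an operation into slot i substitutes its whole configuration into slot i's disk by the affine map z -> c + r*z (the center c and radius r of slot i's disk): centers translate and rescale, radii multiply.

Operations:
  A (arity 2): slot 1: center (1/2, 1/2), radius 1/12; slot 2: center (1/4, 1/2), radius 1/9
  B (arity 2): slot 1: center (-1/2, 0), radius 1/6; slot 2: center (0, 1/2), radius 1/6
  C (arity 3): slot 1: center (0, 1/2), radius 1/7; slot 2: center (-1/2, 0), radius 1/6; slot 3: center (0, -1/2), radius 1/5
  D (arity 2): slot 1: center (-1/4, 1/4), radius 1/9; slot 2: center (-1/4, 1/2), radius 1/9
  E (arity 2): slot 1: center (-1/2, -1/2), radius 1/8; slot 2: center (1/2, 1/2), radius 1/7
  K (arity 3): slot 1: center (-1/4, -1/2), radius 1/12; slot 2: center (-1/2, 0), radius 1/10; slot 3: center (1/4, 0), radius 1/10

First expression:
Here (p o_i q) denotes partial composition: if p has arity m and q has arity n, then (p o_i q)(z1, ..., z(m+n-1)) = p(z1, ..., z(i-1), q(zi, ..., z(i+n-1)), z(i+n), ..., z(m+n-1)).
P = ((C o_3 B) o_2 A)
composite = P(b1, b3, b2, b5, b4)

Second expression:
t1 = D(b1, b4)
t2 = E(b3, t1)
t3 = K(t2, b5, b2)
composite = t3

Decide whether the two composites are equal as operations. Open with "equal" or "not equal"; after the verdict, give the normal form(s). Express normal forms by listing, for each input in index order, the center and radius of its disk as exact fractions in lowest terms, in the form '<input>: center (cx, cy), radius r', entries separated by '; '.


not equal; first: b1: center (0, 1/2), radius 1/7; b2: center (-11/24, 1/12), radius 1/54; b3: center (-5/12, 1/12), radius 1/72; b4: center (0, -2/5), radius 1/30; b5: center (-1/10, -1/2), radius 1/30; second: b1: center (-71/336, -51/112), radius 1/756; b2: center (1/4, 0), radius 1/10; b3: center (-7/24, -13/24), radius 1/96; b4: center (-71/336, -19/42), radius 1/756; b5: center (-1/2, 0), radius 1/10
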